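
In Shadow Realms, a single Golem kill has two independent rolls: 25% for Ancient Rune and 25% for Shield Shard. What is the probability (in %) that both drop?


For independent events, P(both) = P(A) * P(B)
= 25% * 25%
= 625 / 100 %
= 6.25%

6.25%


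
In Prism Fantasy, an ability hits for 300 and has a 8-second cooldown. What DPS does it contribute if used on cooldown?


DPS = damage / cooldown
= 300 / 8
= 37.50

37.50 DPS


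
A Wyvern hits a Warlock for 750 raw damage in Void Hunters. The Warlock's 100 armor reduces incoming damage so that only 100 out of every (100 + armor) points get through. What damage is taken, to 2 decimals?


actual = 750 * 100 / (100 + 100)
= 750 * 100 / 200
= 75000 / 200
= 375.00

375.00 damage


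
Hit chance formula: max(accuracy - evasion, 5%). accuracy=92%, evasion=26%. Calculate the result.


accuracy - evasion = 92 - 26 = 66
Apply floor: max(66, 5) = 66
Hit chance = 66%

66%


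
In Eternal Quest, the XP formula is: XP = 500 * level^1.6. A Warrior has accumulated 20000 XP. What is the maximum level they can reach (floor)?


XP = 500 * level^1.6, so level = (XP / 500)^(1/1.6)
= (20000 / 500)^(1/1.6)
= 40.0^0.625
= 10.0297
Floor: level = 10

level 10


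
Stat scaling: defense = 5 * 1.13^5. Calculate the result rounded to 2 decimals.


value = base * growth^level
= 5 * 1.13^5
= 5 * 1.842435
= 9.21

9.21 defense


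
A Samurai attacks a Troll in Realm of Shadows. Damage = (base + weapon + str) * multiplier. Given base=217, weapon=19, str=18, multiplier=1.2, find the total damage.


Sum base + weapon + str = 217 + 19 + 18 = 254
Multiply by 1.2:
254 * 1.2 = 304.8

304.8 damage


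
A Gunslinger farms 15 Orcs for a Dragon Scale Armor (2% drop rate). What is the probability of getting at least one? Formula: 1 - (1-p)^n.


P(at least one) = 1 - P(none) = 1 - (1-p)^n
p = 2/100 = 0.02
1 - p = 0.98
(1 - p)^15 = 0.98^15 = 0.738569
P(at least one) = 1 - 0.738569 = 0.2614

0.2614


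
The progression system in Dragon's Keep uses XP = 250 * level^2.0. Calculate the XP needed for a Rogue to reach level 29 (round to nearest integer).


XP = 250 * level^2.0
Substitute level = 29:
XP = 250 * 29^2.0
= 250 * 841.0
= 210250

210250 XP


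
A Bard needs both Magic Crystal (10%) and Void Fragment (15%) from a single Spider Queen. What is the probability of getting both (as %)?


For independent events, P(both) = P(A) * P(B)
= 10% * 15%
= 150 / 100 %
= 1.5%

1.5%


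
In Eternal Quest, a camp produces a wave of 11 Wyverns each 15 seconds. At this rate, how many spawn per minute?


Spawns per minute = count * (60 / interval)
= 11 * (60 / 15)
= 11 * 4.0
= 44.0

44.0 per minute


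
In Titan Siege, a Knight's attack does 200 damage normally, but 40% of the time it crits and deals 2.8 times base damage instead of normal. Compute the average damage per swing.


E[dmg] = base * (1 + crit_chance * (crit_mult - 1))
cc as decimal = 40/100 = 0.4
cm - 1 = 2.8 - 1 = 1.8
Bonus factor = 0.4 * 1.8 = 0.72
Total multiplier = 1 + 0.72 = 1.72
Expected damage = 200 * 1.72 = 344.00

344.00 damage


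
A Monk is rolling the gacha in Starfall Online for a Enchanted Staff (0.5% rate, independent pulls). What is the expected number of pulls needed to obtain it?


Expected pulls for a geometric distribution = 1/p = 100 / rate%
= 100 / 0.5
= 200.0

200.0 pulls


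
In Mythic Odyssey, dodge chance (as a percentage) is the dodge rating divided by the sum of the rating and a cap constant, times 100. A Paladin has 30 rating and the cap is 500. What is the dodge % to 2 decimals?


dodge% = 30 / (30 + 500) * 100
= 30 / 530 * 100
= 0.056604 * 100
= 5.66%

5.66%


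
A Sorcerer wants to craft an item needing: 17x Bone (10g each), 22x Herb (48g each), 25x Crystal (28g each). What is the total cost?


Cost breakdown:
  Bone: 17 * 10 = 170
  Herb: 22 * 48 = 1056
  Crystal: 25 * 28 = 700
Total = 170 + 1056 + 700 = 1926

1926 gold


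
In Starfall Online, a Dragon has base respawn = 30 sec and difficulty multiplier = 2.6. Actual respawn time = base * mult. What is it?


Respawn time = base * multiplier
= 30 * 2.6
= 78.0 seconds

78.0 seconds


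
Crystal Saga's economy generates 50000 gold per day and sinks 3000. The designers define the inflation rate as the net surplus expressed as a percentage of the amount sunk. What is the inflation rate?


Net gold = 50000 - 3000 = 47000
Inflation rate = net / sunk * 100 = 47000 / 3000 * 100
= 15.666667 * 100
= 1566.67%

1566.67%


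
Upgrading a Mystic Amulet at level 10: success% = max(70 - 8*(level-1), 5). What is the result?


raw_rate = 70 - 8 * (10 - 1)
= 70 - 8 * 9
= 70 - 72
= -2
Apply floor: max(-2, 5) = 5%

5%


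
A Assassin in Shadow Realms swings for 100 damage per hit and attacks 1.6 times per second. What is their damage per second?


DPS = damage * attack_speed
= 100 * 1.6
= 160.0

160.0 DPS


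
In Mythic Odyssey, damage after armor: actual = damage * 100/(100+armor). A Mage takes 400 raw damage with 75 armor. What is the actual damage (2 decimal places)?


actual = 400 * 100 / (100 + 75)
= 400 * 100 / 175
= 40000 / 175
= 228.57

228.57 damage


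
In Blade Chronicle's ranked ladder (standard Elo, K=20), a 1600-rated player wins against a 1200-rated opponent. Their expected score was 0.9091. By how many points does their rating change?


Elo update: delta = K * (S - Ea), where S = 1 (wins)
S - Ea = 1 - 0.9091 = 0.0909
Rating change = 20 * 0.0909
= 1.82

1.82 rating points


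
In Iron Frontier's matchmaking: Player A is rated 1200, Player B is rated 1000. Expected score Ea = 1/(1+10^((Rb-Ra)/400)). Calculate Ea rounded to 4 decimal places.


Elo expected score: Ea = 1/(1 + 10^((Rb-Ra)/400))
Rb - Ra = 1000 - 1200 = -200
(Rb-Ra)/400 = -200/400 = -0.5
10^-0.5 = 0.316228
Ea = 1/(1 + 0.316228) = 1/1.316228 = 0.7597

0.7597


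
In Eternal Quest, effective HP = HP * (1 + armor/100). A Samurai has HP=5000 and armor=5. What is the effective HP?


EHP = 5000 * (1 + 5/100)
= 5000 * (1 + 0.05)
= 5000 * 1.05
= 5250.0

5250.0 EHP


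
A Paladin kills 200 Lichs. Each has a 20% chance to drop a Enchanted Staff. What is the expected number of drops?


Expected drops = kills * (drop_rate / 100)
= 200 * (20 / 100)
= 200 * 0.2
= 40.0

40.0 drops


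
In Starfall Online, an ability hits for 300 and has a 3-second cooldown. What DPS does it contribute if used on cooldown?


DPS = damage / cooldown
= 300 / 3
= 100.00

100.00 DPS


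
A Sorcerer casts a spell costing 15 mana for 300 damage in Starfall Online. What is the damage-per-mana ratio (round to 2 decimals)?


Efficiency = damage / mana
= 300 / 15
= 20.00

20.00 dmg/mana


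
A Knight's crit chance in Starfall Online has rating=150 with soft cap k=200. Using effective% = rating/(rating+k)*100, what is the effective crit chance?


effective% = rating / (rating + k) * 100
= 150 / (150 + 200) * 100
= 150 / 350 * 100
= 0.428571 * 100
= 42.86%

42.86%


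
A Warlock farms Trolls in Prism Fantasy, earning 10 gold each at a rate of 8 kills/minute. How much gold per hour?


Gold per minute = 10 * 8 = 80
Gold per hour = 80 * 60 = 4800

4800 gold/hour


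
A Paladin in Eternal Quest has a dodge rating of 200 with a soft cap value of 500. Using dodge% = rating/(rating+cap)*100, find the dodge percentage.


dodge% = 200 / (200 + 500) * 100
= 200 / 700 * 100
= 0.285714 * 100
= 28.57%

28.57%


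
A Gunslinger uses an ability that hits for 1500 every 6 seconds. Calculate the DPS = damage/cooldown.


DPS = damage / cooldown
= 1500 / 6
= 250.00

250.00 DPS


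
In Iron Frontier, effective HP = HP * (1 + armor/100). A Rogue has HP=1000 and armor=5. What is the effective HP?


EHP = 1000 * (1 + 5/100)
= 1000 * (1 + 0.05)
= 1000 * 1.05
= 1050.0

1050.0 EHP


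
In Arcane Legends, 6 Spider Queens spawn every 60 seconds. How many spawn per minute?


Spawns per minute = count * (60 / interval)
= 6 * (60 / 60)
= 6 * 1.0
= 6.0

6.0 per minute


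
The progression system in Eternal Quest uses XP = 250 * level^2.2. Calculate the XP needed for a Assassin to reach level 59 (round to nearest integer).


XP = 250 * level^2.2
Substitute level = 59:
XP = 250 * 59^2.2
= 250 * 7868.1825
= 1967046

1967046 XP


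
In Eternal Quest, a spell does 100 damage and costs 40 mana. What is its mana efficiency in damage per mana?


Efficiency = damage / mana
= 100 / 40
= 2.50

2.50 dmg/mana


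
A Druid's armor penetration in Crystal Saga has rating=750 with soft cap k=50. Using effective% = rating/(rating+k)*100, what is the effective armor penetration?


effective% = rating / (rating + k) * 100
= 750 / (750 + 50) * 100
= 750 / 800 * 100
= 0.9375 * 100
= 93.75%

93.75%


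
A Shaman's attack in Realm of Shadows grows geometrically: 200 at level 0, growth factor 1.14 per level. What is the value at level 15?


value = base * growth^level
= 200 * 1.14^15
= 200 * 7.137938
= 1427.59

1427.59 attack


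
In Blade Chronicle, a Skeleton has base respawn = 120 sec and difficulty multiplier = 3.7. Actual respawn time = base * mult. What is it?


Respawn time = base * multiplier
= 120 * 3.7
= 444.0 seconds

444.0 seconds


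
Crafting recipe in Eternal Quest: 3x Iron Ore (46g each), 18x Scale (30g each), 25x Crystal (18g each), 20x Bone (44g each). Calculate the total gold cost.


Cost breakdown:
  Iron Ore: 3 * 46 = 138
  Scale: 18 * 30 = 540
  Crystal: 25 * 18 = 450
  Bone: 20 * 44 = 880
Total = 138 + 540 + 450 + 880 = 2008

2008 gold


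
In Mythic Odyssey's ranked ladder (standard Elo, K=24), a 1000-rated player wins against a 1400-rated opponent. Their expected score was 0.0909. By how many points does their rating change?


Elo update: delta = K * (S - Ea), where S = 1 (wins)
S - Ea = 1 - 0.0909 = 0.9091
Rating change = 24 * 0.9091
= 21.82

21.82 rating points


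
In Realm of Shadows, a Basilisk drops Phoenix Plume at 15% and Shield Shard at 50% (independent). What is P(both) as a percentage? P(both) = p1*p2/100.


For independent events, P(both) = P(A) * P(B)
= 15% * 50%
= 750 / 100 %
= 7.5%

7.5%


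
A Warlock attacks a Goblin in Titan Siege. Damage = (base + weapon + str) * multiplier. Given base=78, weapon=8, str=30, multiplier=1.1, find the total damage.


Sum base + weapon + str = 78 + 8 + 30 = 116
Multiply by 1.1:
116 * 1.1 = 127.6

127.6 damage


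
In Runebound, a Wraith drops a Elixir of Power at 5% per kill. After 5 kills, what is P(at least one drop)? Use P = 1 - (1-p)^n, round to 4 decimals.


P(at least one) = 1 - P(none) = 1 - (1-p)^n
p = 5/100 = 0.05
1 - p = 0.95
(1 - p)^5 = 0.95^5 = 0.773781
P(at least one) = 1 - 0.773781 = 0.2262

0.2262


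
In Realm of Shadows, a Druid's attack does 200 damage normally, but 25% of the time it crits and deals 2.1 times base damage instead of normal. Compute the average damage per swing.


E[dmg] = base * (1 + crit_chance * (crit_mult - 1))
cc as decimal = 25/100 = 0.25
cm - 1 = 2.1 - 1 = 1.1
Bonus factor = 0.25 * 1.1 = 0.275
Total multiplier = 1 + 0.275 = 1.275
Expected damage = 200 * 1.275 = 255.00

255.00 damage


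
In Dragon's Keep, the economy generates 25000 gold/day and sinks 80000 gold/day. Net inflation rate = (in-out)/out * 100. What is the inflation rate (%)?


Net gold = 25000 - 80000 = -55000
Inflation rate = net / sunk * 100 = -55000 / 80000 * 100
= -0.6875 * 100
= -68.75%

-68.75%


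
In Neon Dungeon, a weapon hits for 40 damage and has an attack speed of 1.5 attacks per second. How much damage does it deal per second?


DPS = damage * attack_speed
= 40 * 1.5
= 60.0

60.0 DPS


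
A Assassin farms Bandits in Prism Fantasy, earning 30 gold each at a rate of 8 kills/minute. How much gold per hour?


Gold per minute = 30 * 8 = 240
Gold per hour = 240 * 60 = 14400

14400 gold/hour


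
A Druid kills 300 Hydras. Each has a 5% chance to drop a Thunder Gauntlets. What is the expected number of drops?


Expected drops = kills * (drop_rate / 100)
= 300 * (5 / 100)
= 300 * 0.05
= 15.0

15.0 drops


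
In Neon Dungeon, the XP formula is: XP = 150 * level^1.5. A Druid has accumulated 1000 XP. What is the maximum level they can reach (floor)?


XP = 150 * level^1.5, so level = (XP / 150)^(1/1.5)
= (1000 / 150)^(1/1.5)
= 6.6667^0.6667
= 3.5422
Floor: level = 3

level 3


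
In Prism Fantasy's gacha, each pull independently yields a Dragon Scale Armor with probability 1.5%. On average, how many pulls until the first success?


Expected pulls for a geometric distribution = 1/p = 100 / rate%
= 100 / 1.5
= 66.67

66.67 pulls


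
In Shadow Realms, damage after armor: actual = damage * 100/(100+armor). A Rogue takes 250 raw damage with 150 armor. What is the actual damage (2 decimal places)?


actual = 250 * 100 / (100 + 150)
= 250 * 100 / 250
= 25000 / 250
= 100.00

100.00 damage


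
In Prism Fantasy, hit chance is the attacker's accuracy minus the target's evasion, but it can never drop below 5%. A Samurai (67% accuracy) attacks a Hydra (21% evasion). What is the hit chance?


accuracy - evasion = 67 - 21 = 46
Apply floor: max(46, 5) = 46
Hit chance = 46%

46%


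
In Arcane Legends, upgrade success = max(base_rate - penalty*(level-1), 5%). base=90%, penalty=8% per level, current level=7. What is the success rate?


raw_rate = 90 - 8 * (7 - 1)
= 90 - 8 * 6
= 90 - 48
= 42
Apply floor: max(42, 5) = 42%

42%


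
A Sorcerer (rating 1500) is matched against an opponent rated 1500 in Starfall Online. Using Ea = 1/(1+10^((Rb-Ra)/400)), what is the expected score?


Elo expected score: Ea = 1/(1 + 10^((Rb-Ra)/400))
Rb - Ra = 1500 - 1500 = 0
(Rb-Ra)/400 = 0/400 = 0.0
10^0.0 = 1.0
Ea = 1/(1 + 1.0) = 1/2.0 = 0.5000

0.5000


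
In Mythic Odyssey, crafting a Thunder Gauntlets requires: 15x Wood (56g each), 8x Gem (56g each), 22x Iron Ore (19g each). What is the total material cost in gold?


Cost breakdown:
  Wood: 15 * 56 = 840
  Gem: 8 * 56 = 448
  Iron Ore: 22 * 19 = 418
Total = 840 + 448 + 418 = 1706

1706 gold


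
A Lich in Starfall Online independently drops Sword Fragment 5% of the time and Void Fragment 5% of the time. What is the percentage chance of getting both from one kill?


For independent events, P(both) = P(A) * P(B)
= 5% * 5%
= 25 / 100 %
= 0.25%

0.25%


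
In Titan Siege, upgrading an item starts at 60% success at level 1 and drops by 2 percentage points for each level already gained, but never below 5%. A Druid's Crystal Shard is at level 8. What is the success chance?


raw_rate = 60 - 2 * (8 - 1)
= 60 - 2 * 7
= 60 - 14
= 46
Apply floor: max(46, 5) = 46%

46%


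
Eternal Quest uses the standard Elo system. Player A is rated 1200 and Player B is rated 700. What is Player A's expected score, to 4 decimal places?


Elo expected score: Ea = 1/(1 + 10^((Rb-Ra)/400))
Rb - Ra = 700 - 1200 = -500
(Rb-Ra)/400 = -500/400 = -1.25
10^-1.25 = 0.056234
Ea = 1/(1 + 0.056234) = 1/1.056234 = 0.9468

0.9468


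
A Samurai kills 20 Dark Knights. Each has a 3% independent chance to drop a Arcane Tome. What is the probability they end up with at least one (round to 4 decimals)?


P(at least one) = 1 - P(none) = 1 - (1-p)^n
p = 3/100 = 0.03
1 - p = 0.97
(1 - p)^20 = 0.97^20 = 0.543794
P(at least one) = 1 - 0.543794 = 0.4562

0.4562


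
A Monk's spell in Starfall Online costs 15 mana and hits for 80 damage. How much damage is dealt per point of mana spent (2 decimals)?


Efficiency = damage / mana
= 80 / 15
= 5.33

5.33 dmg/mana


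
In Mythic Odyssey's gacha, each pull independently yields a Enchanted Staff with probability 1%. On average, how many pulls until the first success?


Expected pulls for a geometric distribution = 1/p = 100 / rate%
= 100 / 1
= 100.0

100.0 pulls


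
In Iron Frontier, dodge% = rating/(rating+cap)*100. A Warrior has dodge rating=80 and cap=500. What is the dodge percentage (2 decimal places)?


dodge% = 80 / (80 + 500) * 100
= 80 / 580 * 100
= 0.137931 * 100
= 13.79%

13.79%


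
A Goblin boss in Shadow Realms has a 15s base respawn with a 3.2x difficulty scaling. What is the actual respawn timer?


Respawn time = base * multiplier
= 15 * 3.2
= 48.0 seconds

48.0 seconds


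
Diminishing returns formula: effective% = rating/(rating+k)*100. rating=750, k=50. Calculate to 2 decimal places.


effective% = rating / (rating + k) * 100
= 750 / (750 + 50) * 100
= 750 / 800 * 100
= 0.9375 * 100
= 93.75%

93.75%


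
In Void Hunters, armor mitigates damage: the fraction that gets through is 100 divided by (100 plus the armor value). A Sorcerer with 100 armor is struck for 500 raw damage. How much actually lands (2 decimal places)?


actual = 500 * 100 / (100 + 100)
= 500 * 100 / 200
= 50000 / 200
= 250.00

250.00 damage


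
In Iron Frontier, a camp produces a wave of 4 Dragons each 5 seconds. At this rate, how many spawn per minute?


Spawns per minute = count * (60 / interval)
= 4 * (60 / 5)
= 4 * 12.0
= 48.0

48.0 per minute


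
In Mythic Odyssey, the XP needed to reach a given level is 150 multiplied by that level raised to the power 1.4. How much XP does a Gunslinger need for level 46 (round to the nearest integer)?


XP = 150 * level^1.4
Substitute level = 46:
XP = 150 * 46^1.4
= 150 * 212.7458
= 31912

31912 XP


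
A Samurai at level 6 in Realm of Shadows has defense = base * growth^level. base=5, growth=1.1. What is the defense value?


value = base * growth^level
= 5 * 1.1^6
= 5 * 1.771561
= 8.86

8.86 defense


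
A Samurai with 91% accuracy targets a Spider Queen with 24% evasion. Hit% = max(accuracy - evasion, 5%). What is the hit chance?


accuracy - evasion = 91 - 24 = 67
Apply floor: max(67, 5) = 67
Hit chance = 67%

67%


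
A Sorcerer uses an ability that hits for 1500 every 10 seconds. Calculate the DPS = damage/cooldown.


DPS = damage / cooldown
= 1500 / 10
= 150.00

150.00 DPS


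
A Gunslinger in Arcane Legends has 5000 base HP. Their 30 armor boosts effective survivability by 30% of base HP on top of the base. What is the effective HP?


EHP = 5000 * (1 + 30/100)
= 5000 * (1 + 0.3)
= 5000 * 1.3
= 6500.0

6500.0 EHP


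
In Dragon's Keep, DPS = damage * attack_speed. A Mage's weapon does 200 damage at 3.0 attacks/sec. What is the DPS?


DPS = damage * attack_speed
= 200 * 3.0
= 600.0

600.0 DPS


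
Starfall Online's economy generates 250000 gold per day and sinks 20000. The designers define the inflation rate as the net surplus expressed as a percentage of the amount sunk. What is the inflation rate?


Net gold = 250000 - 20000 = 230000
Inflation rate = net / sunk * 100 = 230000 / 20000 * 100
= 11.5 * 100
= 1150.00%

1150.00%


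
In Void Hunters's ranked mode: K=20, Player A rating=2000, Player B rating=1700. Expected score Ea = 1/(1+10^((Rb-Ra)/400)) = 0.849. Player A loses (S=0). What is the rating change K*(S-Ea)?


Elo update: delta = K * (S - Ea), where S = 0 (loses)
S - Ea = 0 - 0.849 = -0.849
Rating change = 20 * -0.849
= -16.98

-16.98 rating points


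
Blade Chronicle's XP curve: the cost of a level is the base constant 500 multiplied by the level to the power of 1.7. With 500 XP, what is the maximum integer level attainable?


XP = 500 * level^1.7, so level = (XP / 500)^(1/1.7)
= (500 / 500)^(1/1.7)
= 1.0^0.5882
= 1.0
Floor: level = 1

level 1


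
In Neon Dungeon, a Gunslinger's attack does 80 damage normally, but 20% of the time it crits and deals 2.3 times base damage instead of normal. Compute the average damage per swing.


E[dmg] = base * (1 + crit_chance * (crit_mult - 1))
cc as decimal = 20/100 = 0.2
cm - 1 = 2.3 - 1 = 1.3
Bonus factor = 0.2 * 1.3 = 0.26
Total multiplier = 1 + 0.26 = 1.26
Expected damage = 80 * 1.26 = 100.80

100.80 damage


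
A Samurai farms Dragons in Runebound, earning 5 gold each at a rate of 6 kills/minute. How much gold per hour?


Gold per minute = 5 * 6 = 30
Gold per hour = 30 * 60 = 1800

1800 gold/hour


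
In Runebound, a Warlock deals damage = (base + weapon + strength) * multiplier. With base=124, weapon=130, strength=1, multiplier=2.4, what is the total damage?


Sum base + weapon + str = 124 + 130 + 1 = 255
Multiply by 2.4:
255 * 2.4 = 612.0

612.0 damage


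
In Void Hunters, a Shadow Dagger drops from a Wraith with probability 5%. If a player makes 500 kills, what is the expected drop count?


Expected drops = kills * (drop_rate / 100)
= 500 * (5 / 100)
= 500 * 0.05
= 25.0

25.0 drops


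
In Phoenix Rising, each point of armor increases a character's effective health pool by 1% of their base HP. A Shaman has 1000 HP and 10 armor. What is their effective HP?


EHP = 1000 * (1 + 10/100)
= 1000 * (1 + 0.1)
= 1000 * 1.1
= 1100.0

1100.0 EHP


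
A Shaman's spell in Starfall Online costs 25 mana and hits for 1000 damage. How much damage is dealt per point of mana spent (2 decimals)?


Efficiency = damage / mana
= 1000 / 25
= 40.00

40.00 dmg/mana


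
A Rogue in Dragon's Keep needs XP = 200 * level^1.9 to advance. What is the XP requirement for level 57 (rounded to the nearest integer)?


XP = 200 * level^1.9
Substitute level = 57:
XP = 200 * 57^1.9
= 200 * 2168.514
= 433703

433703 XP


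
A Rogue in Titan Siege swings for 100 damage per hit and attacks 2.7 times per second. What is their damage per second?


DPS = damage * attack_speed
= 100 * 2.7
= 270.0

270.0 DPS


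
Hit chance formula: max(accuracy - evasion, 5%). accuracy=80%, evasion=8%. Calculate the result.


accuracy - evasion = 80 - 8 = 72
Apply floor: max(72, 5) = 72
Hit chance = 72%

72%


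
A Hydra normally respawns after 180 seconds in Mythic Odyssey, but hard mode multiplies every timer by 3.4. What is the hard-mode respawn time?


Respawn time = base * multiplier
= 180 * 3.4
= 612.0 seconds

612.0 seconds


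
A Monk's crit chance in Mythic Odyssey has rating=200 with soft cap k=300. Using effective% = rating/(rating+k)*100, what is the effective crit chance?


effective% = rating / (rating + k) * 100
= 200 / (200 + 300) * 100
= 200 / 500 * 100
= 0.4 * 100
= 40.00%

40.00%


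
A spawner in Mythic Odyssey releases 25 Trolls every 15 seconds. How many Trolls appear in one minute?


Spawns per minute = count * (60 / interval)
= 25 * (60 / 15)
= 25 * 4.0
= 100.0

100.0 per minute


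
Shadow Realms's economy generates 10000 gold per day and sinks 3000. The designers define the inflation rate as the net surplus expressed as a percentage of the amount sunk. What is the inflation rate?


Net gold = 10000 - 3000 = 7000
Inflation rate = net / sunk * 100 = 7000 / 3000 * 100
= 2.333333 * 100
= 233.33%

233.33%


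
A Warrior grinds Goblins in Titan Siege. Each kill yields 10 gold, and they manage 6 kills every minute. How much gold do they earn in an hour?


Gold per minute = 10 * 6 = 60
Gold per hour = 60 * 60 = 3600

3600 gold/hour


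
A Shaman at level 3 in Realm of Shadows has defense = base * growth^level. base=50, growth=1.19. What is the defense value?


value = base * growth^level
= 50 * 1.19^3
= 50 * 1.685159
= 84.26

84.26 defense


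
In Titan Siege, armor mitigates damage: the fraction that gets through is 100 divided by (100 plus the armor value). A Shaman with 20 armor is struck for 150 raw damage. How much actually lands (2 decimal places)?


actual = 150 * 100 / (100 + 20)
= 150 * 100 / 120
= 15000 / 120
= 125.00

125.00 damage


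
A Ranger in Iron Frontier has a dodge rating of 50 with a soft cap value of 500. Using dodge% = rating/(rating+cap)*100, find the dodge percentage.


dodge% = 50 / (50 + 500) * 100
= 50 / 550 * 100
= 0.090909 * 100
= 9.09%

9.09%


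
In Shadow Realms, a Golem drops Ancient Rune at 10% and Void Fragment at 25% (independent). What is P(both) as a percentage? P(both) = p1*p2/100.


For independent events, P(both) = P(A) * P(B)
= 10% * 25%
= 250 / 100 %
= 2.5%

2.5%


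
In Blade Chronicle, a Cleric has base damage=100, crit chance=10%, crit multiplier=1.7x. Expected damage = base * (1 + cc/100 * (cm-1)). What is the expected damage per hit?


E[dmg] = base * (1 + crit_chance * (crit_mult - 1))
cc as decimal = 10/100 = 0.1
cm - 1 = 1.7 - 1 = 0.7
Bonus factor = 0.1 * 0.7 = 0.07
Total multiplier = 1 + 0.07 = 1.07
Expected damage = 100 * 1.07 = 107.00

107.00 damage


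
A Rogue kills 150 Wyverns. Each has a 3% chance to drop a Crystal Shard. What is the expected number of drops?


Expected drops = kills * (drop_rate / 100)
= 150 * (3 / 100)
= 150 * 0.03
= 4.5

4.5 drops


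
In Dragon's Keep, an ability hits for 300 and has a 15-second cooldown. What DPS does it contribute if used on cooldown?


DPS = damage / cooldown
= 300 / 15
= 20.00

20.00 DPS


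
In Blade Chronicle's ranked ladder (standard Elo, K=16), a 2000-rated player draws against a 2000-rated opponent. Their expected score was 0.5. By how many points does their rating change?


Elo update: delta = K * (S - Ea), where S = 0.5 (draws)
S - Ea = 0.5 - 0.5 = 0.0
Rating change = 16 * 0.0
= 0.00

0.00 rating points


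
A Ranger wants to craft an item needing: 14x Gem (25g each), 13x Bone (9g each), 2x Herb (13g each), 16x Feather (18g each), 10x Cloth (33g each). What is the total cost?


Cost breakdown:
  Gem: 14 * 25 = 350
  Bone: 13 * 9 = 117
  Herb: 2 * 13 = 26
  Feather: 16 * 18 = 288
  Cloth: 10 * 33 = 330
Total = 350 + 117 + 26 + 288 + 330 = 1111

1111 gold


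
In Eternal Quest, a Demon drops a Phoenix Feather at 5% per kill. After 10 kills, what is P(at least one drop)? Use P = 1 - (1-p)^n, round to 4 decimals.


P(at least one) = 1 - P(none) = 1 - (1-p)^n
p = 5/100 = 0.05
1 - p = 0.95
(1 - p)^10 = 0.95^10 = 0.598737
P(at least one) = 1 - 0.598737 = 0.4013

0.4013


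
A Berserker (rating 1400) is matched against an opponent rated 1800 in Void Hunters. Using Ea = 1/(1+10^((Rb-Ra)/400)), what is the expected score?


Elo expected score: Ea = 1/(1 + 10^((Rb-Ra)/400))
Rb - Ra = 1800 - 1400 = 400
(Rb-Ra)/400 = 400/400 = 1.0
10^1.0 = 10.0
Ea = 1/(1 + 10.0) = 1/11.0 = 0.0909

0.0909


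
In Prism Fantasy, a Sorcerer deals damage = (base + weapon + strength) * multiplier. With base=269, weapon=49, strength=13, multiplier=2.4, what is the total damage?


Sum base + weapon + str = 269 + 49 + 13 = 331
Multiply by 2.4:
331 * 2.4 = 794.4

794.4 damage


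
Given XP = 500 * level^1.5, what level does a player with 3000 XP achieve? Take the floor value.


XP = 500 * level^1.5, so level = (XP / 500)^(1/1.5)
= (3000 / 500)^(1/1.5)
= 6.0^0.6667
= 3.3019
Floor: level = 3

level 3


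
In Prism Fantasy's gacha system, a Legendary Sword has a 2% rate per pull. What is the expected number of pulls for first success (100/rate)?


Expected pulls for a geometric distribution = 1/p = 100 / rate%
= 100 / 2
= 50.0

50.0 pulls


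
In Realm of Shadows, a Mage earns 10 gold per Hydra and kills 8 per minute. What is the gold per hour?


Gold per minute = 10 * 8 = 80
Gold per hour = 80 * 60 = 4800

4800 gold/hour


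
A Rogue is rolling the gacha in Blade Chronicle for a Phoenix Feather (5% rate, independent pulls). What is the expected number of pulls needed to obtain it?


Expected pulls for a geometric distribution = 1/p = 100 / rate%
= 100 / 5
= 20.0

20.0 pulls


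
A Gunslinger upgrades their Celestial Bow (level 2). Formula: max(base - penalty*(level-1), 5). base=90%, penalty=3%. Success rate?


raw_rate = 90 - 3 * (2 - 1)
= 90 - 3 * 1
= 90 - 3
= 87
Apply floor: max(87, 5) = 87%

87%


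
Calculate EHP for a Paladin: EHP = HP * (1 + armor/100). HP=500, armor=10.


EHP = 500 * (1 + 10/100)
= 500 * (1 + 0.1)
= 500 * 1.1
= 550.0

550.0 EHP


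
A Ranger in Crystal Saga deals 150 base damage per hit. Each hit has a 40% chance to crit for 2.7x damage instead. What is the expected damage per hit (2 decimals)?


E[dmg] = base * (1 + crit_chance * (crit_mult - 1))
cc as decimal = 40/100 = 0.4
cm - 1 = 2.7 - 1 = 1.7
Bonus factor = 0.4 * 1.7 = 0.68
Total multiplier = 1 + 0.68 = 1.68
Expected damage = 150 * 1.68 = 252.00

252.00 damage


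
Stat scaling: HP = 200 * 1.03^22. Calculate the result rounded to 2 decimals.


value = base * growth^level
= 200 * 1.03^22
= 200 * 1.916103
= 383.22

383.22 HP


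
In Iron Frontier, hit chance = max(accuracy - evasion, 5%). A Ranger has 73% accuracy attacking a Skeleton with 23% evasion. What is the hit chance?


accuracy - evasion = 73 - 23 = 50
Apply floor: max(50, 5) = 50
Hit chance = 50%

50%


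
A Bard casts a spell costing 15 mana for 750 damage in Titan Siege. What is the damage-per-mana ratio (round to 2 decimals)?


Efficiency = damage / mana
= 750 / 15
= 50.00

50.00 dmg/mana


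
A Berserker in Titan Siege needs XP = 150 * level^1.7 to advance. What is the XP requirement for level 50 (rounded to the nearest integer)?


XP = 150 * level^1.7
Substitute level = 50:
XP = 150 * 50^1.7
= 150 * 773.1237
= 115969

115969 XP


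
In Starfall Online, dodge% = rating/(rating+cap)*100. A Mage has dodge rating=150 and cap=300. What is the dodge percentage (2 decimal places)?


dodge% = 150 / (150 + 300) * 100
= 150 / 450 * 100
= 0.333333 * 100
= 33.33%

33.33%


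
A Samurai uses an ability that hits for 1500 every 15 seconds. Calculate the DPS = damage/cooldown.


DPS = damage / cooldown
= 1500 / 15
= 100.00

100.00 DPS


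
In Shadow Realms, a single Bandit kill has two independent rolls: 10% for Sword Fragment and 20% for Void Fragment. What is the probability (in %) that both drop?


For independent events, P(both) = P(A) * P(B)
= 10% * 20%
= 200 / 100 %
= 2.0%

2.0%


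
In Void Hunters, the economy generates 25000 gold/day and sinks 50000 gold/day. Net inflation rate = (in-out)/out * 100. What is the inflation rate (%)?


Net gold = 25000 - 50000 = -25000
Inflation rate = net / sunk * 100 = -25000 / 50000 * 100
= -0.5 * 100
= -50.00%

-50.00%


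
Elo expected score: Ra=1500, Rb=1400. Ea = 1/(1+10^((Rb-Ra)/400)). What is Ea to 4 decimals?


Elo expected score: Ea = 1/(1 + 10^((Rb-Ra)/400))
Rb - Ra = 1400 - 1500 = -100
(Rb-Ra)/400 = -100/400 = -0.25
10^-0.25 = 0.562341
Ea = 1/(1 + 0.562341) = 1/1.562341 = 0.6401

0.6401


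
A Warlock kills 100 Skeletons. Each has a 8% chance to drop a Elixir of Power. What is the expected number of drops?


Expected drops = kills * (drop_rate / 100)
= 100 * (8 / 100)
= 100 * 0.08
= 8.0

8.0 drops


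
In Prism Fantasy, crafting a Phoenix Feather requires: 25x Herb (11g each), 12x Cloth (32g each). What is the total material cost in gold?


Cost breakdown:
  Herb: 25 * 11 = 275
  Cloth: 12 * 32 = 384
Total = 275 + 384 = 659

659 gold


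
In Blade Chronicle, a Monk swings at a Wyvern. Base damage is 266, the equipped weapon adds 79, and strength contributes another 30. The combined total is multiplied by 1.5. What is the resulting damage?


Sum base + weapon + str = 266 + 79 + 30 = 375
Multiply by 1.5:
375 * 1.5 = 562.5

562.5 damage


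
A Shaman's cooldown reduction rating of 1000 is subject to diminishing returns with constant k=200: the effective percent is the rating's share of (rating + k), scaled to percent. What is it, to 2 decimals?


effective% = rating / (rating + k) * 100
= 1000 / (1000 + 200) * 100
= 1000 / 1200 * 100
= 0.833333 * 100
= 83.33%

83.33%


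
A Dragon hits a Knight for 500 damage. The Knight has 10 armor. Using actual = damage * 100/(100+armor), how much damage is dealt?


actual = 500 * 100 / (100 + 10)
= 500 * 100 / 110
= 50000 / 110
= 454.55

454.55 damage


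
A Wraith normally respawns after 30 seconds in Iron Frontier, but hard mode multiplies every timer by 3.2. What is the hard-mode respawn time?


Respawn time = base * multiplier
= 30 * 3.2
= 96.0 seconds

96.0 seconds


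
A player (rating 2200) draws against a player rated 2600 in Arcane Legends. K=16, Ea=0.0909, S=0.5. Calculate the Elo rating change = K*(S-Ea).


Elo update: delta = K * (S - Ea), where S = 0.5 (draws)
S - Ea = 0.5 - 0.0909 = 0.4091
Rating change = 16 * 0.4091
= 6.55

6.55 rating points


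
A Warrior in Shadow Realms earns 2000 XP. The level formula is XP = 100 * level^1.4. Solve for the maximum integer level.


XP = 100 * level^1.4, so level = (XP / 100)^(1/1.4)
= (2000 / 100)^(1/1.4)
= 20.0^0.7143
= 8.4978
Floor: level = 8

level 8


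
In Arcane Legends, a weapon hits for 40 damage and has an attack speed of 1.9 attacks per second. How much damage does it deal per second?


DPS = damage * attack_speed
= 40 * 1.9
= 76.0

76.0 DPS


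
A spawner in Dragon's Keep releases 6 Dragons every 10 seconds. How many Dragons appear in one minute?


Spawns per minute = count * (60 / interval)
= 6 * (60 / 10)
= 6 * 6.0
= 36.0

36.0 per minute


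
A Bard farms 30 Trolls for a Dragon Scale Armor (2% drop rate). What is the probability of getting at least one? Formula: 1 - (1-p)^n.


P(at least one) = 1 - P(none) = 1 - (1-p)^n
p = 2/100 = 0.02
1 - p = 0.98
(1 - p)^30 = 0.98^30 = 0.545484
P(at least one) = 1 - 0.545484 = 0.4545

0.4545


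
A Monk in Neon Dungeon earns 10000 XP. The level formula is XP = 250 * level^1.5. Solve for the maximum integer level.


XP = 250 * level^1.5, so level = (XP / 250)^(1/1.5)
= (10000 / 250)^(1/1.5)
= 40.0^0.6667
= 11.6961
Floor: level = 11

level 11


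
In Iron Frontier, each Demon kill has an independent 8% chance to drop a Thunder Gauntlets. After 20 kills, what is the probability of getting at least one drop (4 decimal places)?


P(at least one) = 1 - P(none) = 1 - (1-p)^n
p = 8/100 = 0.08
1 - p = 0.92
(1 - p)^20 = 0.92^20 = 0.188693
P(at least one) = 1 - 0.188693 = 0.8113

0.8113


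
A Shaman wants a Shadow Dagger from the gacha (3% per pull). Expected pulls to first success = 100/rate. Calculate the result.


Expected pulls for a geometric distribution = 1/p = 100 / rate%
= 100 / 3
= 33.33

33.33 pulls


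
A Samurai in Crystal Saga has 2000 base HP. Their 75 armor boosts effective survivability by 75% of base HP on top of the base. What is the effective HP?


EHP = 2000 * (1 + 75/100)
= 2000 * (1 + 0.75)
= 2000 * 1.75
= 3500.0

3500.0 EHP


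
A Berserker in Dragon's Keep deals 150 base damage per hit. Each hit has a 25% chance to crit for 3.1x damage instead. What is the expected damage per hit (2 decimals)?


E[dmg] = base * (1 + crit_chance * (crit_mult - 1))
cc as decimal = 25/100 = 0.25
cm - 1 = 3.1 - 1 = 2.1
Bonus factor = 0.25 * 2.1 = 0.525
Total multiplier = 1 + 0.525 = 1.525
Expected damage = 150 * 1.525 = 228.75

228.75 damage


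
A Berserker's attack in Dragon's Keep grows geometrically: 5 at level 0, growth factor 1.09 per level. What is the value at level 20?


value = base * growth^level
= 5 * 1.09^20
= 5 * 5.604411
= 28.02

28.02 attack


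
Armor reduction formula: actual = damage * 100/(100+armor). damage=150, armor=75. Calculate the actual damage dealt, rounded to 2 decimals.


actual = 150 * 100 / (100 + 75)
= 150 * 100 / 175
= 15000 / 175
= 85.71

85.71 damage


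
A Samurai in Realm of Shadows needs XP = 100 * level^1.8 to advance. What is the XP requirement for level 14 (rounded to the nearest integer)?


XP = 100 * level^1.8
Substitute level = 14:
XP = 100 * 14^1.8
= 100 * 115.6193
= 11562

11562 XP


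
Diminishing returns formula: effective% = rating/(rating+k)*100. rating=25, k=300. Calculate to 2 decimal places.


effective% = rating / (rating + k) * 100
= 25 / (25 + 300) * 100
= 25 / 325 * 100
= 0.076923 * 100
= 7.69%

7.69%


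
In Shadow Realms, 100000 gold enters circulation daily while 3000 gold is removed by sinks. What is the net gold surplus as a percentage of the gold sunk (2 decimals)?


Net gold = 100000 - 3000 = 97000
Inflation rate = net / sunk * 100 = 97000 / 3000 * 100
= 32.333333 * 100
= 3233.33%

3233.33%


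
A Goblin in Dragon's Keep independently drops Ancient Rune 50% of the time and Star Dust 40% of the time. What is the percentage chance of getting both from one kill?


For independent events, P(both) = P(A) * P(B)
= 50% * 40%
= 2000 / 100 %
= 20.0%

20.0%


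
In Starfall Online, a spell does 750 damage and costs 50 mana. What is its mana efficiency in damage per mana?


Efficiency = damage / mana
= 750 / 50
= 15.00

15.00 dmg/mana


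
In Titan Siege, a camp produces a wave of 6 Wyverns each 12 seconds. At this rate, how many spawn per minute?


Spawns per minute = count * (60 / interval)
= 6 * (60 / 12)
= 6 * 5.0
= 30.0

30.0 per minute


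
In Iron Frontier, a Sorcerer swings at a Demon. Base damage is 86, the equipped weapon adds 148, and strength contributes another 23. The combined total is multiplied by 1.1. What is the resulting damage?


Sum base + weapon + str = 86 + 148 + 23 = 257
Multiply by 1.1:
257 * 1.1 = 282.7

282.7 damage


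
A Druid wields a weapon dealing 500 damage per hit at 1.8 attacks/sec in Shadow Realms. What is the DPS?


DPS = damage * attack_speed
= 500 * 1.8
= 900.0

900.0 DPS


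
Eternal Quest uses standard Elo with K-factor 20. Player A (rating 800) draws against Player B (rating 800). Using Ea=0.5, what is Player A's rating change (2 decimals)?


Elo update: delta = K * (S - Ea), where S = 0.5 (draws)
S - Ea = 0.5 - 0.5 = 0.0
Rating change = 20 * 0.0
= 0.00

0.00 rating points


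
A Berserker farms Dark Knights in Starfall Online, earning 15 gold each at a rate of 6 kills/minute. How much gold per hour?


Gold per minute = 15 * 6 = 90
Gold per hour = 90 * 60 = 5400

5400 gold/hour


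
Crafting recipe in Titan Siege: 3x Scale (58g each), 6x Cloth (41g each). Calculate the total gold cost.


Cost breakdown:
  Scale: 3 * 58 = 174
  Cloth: 6 * 41 = 246
Total = 174 + 246 = 420

420 gold


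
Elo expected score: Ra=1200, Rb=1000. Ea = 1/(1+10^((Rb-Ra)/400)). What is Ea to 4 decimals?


Elo expected score: Ea = 1/(1 + 10^((Rb-Ra)/400))
Rb - Ra = 1000 - 1200 = -200
(Rb-Ra)/400 = -200/400 = -0.5
10^-0.5 = 0.316228
Ea = 1/(1 + 0.316228) = 1/1.316228 = 0.7597

0.7597


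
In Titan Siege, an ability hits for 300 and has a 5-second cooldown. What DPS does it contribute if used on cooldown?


DPS = damage / cooldown
= 300 / 5
= 60.00

60.00 DPS


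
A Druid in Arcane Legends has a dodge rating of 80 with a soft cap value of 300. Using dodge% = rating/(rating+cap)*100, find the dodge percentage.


dodge% = 80 / (80 + 300) * 100
= 80 / 380 * 100
= 0.210526 * 100
= 21.05%

21.05%


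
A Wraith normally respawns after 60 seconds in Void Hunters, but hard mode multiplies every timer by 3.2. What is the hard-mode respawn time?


Respawn time = base * multiplier
= 60 * 3.2
= 192.0 seconds

192.0 seconds


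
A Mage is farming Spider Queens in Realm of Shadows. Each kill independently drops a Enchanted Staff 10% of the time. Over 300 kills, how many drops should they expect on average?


Expected drops = kills * (drop_rate / 100)
= 300 * (10 / 100)
= 300 * 0.1
= 30.0

30.0 drops


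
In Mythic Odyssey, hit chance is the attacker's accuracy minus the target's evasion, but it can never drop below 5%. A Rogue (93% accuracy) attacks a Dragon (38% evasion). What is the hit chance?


accuracy - evasion = 93 - 38 = 55
Apply floor: max(55, 5) = 55
Hit chance = 55%

55%


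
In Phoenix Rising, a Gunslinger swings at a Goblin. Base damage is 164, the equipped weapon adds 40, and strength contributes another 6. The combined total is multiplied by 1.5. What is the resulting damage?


Sum base + weapon + str = 164 + 40 + 6 = 210
Multiply by 1.5:
210 * 1.5 = 315.0

315.0 damage


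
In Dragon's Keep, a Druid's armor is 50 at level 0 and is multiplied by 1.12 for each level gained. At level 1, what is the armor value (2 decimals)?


value = base * growth^level
= 50 * 1.12^1
= 50 * 1.12
= 56.00

56.00 armor


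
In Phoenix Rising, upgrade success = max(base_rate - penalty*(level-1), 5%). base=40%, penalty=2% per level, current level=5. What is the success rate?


raw_rate = 40 - 2 * (5 - 1)
= 40 - 2 * 4
= 40 - 8
= 32
Apply floor: max(32, 5) = 32%

32%
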